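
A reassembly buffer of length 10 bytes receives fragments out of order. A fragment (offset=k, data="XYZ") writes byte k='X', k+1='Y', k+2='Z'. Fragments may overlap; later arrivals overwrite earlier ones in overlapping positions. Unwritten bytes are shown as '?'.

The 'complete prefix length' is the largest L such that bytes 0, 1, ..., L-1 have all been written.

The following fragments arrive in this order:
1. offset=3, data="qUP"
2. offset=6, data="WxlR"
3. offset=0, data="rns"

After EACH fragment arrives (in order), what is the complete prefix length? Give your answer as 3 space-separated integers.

Fragment 1: offset=3 data="qUP" -> buffer=???qUP???? -> prefix_len=0
Fragment 2: offset=6 data="WxlR" -> buffer=???qUPWxlR -> prefix_len=0
Fragment 3: offset=0 data="rns" -> buffer=rnsqUPWxlR -> prefix_len=10

Answer: 0 0 10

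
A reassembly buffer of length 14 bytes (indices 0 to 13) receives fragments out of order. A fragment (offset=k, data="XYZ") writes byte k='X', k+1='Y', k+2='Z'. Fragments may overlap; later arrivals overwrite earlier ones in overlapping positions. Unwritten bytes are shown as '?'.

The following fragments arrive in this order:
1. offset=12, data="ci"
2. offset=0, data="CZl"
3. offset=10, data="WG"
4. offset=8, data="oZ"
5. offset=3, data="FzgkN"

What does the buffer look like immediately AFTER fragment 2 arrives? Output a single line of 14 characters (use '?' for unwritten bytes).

Answer: CZl?????????ci

Derivation:
Fragment 1: offset=12 data="ci" -> buffer=????????????ci
Fragment 2: offset=0 data="CZl" -> buffer=CZl?????????ci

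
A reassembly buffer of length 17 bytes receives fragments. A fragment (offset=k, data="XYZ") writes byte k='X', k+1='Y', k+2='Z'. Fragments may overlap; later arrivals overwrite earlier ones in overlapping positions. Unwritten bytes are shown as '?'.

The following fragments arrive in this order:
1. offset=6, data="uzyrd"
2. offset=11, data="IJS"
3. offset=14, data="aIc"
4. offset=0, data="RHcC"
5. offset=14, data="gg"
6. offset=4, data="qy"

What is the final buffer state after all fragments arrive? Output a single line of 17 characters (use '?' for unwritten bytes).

Fragment 1: offset=6 data="uzyrd" -> buffer=??????uzyrd??????
Fragment 2: offset=11 data="IJS" -> buffer=??????uzyrdIJS???
Fragment 3: offset=14 data="aIc" -> buffer=??????uzyrdIJSaIc
Fragment 4: offset=0 data="RHcC" -> buffer=RHcC??uzyrdIJSaIc
Fragment 5: offset=14 data="gg" -> buffer=RHcC??uzyrdIJSggc
Fragment 6: offset=4 data="qy" -> buffer=RHcCqyuzyrdIJSggc

Answer: RHcCqyuzyrdIJSggc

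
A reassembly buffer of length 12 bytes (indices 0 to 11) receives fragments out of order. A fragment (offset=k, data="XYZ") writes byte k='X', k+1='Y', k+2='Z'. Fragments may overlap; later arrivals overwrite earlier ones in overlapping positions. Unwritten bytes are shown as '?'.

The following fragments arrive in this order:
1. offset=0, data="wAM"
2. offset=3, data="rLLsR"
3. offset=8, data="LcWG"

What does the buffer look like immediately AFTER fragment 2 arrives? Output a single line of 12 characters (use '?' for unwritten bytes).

Answer: wAMrLLsR????

Derivation:
Fragment 1: offset=0 data="wAM" -> buffer=wAM?????????
Fragment 2: offset=3 data="rLLsR" -> buffer=wAMrLLsR????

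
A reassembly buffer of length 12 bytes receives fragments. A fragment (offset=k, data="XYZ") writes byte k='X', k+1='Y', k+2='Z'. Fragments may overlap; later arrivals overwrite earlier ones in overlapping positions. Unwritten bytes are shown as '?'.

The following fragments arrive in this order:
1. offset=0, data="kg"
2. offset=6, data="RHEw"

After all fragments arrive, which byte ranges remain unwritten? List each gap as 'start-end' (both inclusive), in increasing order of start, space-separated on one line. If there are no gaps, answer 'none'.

Fragment 1: offset=0 len=2
Fragment 2: offset=6 len=4
Gaps: 2-5 10-11

Answer: 2-5 10-11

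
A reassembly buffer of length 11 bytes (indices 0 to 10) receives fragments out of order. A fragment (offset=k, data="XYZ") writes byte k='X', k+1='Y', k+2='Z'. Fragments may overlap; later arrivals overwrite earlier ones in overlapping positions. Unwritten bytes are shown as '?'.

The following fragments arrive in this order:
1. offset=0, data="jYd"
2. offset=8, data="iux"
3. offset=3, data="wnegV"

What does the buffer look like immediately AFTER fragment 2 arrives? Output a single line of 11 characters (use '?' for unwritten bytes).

Answer: jYd?????iux

Derivation:
Fragment 1: offset=0 data="jYd" -> buffer=jYd????????
Fragment 2: offset=8 data="iux" -> buffer=jYd?????iux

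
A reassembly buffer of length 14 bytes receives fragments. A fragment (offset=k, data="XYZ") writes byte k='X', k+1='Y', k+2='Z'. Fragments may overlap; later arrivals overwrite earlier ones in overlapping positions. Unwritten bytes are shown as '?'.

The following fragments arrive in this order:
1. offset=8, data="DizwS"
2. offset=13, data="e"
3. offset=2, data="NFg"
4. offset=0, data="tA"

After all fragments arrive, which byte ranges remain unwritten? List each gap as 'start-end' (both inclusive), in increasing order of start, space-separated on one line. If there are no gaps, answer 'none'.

Answer: 5-7

Derivation:
Fragment 1: offset=8 len=5
Fragment 2: offset=13 len=1
Fragment 3: offset=2 len=3
Fragment 4: offset=0 len=2
Gaps: 5-7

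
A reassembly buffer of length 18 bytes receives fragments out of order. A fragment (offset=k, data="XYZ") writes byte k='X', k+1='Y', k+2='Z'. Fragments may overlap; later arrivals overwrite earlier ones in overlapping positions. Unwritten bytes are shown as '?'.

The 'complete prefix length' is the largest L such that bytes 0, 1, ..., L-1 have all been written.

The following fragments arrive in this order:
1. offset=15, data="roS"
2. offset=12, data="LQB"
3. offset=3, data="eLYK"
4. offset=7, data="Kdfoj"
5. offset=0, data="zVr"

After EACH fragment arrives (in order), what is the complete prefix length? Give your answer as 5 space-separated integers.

Fragment 1: offset=15 data="roS" -> buffer=???????????????roS -> prefix_len=0
Fragment 2: offset=12 data="LQB" -> buffer=????????????LQBroS -> prefix_len=0
Fragment 3: offset=3 data="eLYK" -> buffer=???eLYK?????LQBroS -> prefix_len=0
Fragment 4: offset=7 data="Kdfoj" -> buffer=???eLYKKdfojLQBroS -> prefix_len=0
Fragment 5: offset=0 data="zVr" -> buffer=zVreLYKKdfojLQBroS -> prefix_len=18

Answer: 0 0 0 0 18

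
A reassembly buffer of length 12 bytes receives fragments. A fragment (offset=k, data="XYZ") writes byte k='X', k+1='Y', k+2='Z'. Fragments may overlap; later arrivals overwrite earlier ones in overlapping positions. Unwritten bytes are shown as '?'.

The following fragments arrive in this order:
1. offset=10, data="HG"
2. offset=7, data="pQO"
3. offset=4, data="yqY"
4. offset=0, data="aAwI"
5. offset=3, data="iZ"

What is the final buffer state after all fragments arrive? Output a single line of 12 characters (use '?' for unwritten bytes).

Fragment 1: offset=10 data="HG" -> buffer=??????????HG
Fragment 2: offset=7 data="pQO" -> buffer=???????pQOHG
Fragment 3: offset=4 data="yqY" -> buffer=????yqYpQOHG
Fragment 4: offset=0 data="aAwI" -> buffer=aAwIyqYpQOHG
Fragment 5: offset=3 data="iZ" -> buffer=aAwiZqYpQOHG

Answer: aAwiZqYpQOHG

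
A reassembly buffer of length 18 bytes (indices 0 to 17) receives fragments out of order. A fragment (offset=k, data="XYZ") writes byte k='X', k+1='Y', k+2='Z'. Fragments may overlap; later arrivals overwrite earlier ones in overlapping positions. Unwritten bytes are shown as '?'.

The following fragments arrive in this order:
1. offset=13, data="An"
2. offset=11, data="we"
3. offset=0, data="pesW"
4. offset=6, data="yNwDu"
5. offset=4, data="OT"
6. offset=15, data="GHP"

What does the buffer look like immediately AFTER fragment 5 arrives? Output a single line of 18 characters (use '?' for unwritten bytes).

Answer: pesWOTyNwDuweAn???

Derivation:
Fragment 1: offset=13 data="An" -> buffer=?????????????An???
Fragment 2: offset=11 data="we" -> buffer=???????????weAn???
Fragment 3: offset=0 data="pesW" -> buffer=pesW???????weAn???
Fragment 4: offset=6 data="yNwDu" -> buffer=pesW??yNwDuweAn???
Fragment 5: offset=4 data="OT" -> buffer=pesWOTyNwDuweAn???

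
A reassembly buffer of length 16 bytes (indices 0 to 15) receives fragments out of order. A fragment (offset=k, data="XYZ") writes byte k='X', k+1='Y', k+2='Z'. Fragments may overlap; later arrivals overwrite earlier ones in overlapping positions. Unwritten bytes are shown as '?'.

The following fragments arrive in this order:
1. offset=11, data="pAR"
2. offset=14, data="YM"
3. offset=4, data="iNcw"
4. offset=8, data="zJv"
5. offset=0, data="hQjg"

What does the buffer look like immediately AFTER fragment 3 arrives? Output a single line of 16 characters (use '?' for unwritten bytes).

Answer: ????iNcw???pARYM

Derivation:
Fragment 1: offset=11 data="pAR" -> buffer=???????????pAR??
Fragment 2: offset=14 data="YM" -> buffer=???????????pARYM
Fragment 3: offset=4 data="iNcw" -> buffer=????iNcw???pARYM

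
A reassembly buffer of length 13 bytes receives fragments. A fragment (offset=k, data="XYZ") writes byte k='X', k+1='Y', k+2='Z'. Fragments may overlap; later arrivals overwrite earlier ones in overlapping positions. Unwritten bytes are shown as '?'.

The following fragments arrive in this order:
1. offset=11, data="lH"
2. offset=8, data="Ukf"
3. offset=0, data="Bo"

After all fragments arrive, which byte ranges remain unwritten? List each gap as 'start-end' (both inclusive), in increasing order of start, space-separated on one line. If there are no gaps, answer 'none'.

Fragment 1: offset=11 len=2
Fragment 2: offset=8 len=3
Fragment 3: offset=0 len=2
Gaps: 2-7

Answer: 2-7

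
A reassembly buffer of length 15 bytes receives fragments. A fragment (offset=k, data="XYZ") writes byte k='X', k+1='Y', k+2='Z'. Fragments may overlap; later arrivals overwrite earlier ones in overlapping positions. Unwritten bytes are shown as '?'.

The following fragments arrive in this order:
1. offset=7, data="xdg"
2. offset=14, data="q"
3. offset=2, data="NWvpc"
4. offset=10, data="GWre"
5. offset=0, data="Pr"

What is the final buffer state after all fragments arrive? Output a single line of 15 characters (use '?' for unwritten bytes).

Fragment 1: offset=7 data="xdg" -> buffer=???????xdg?????
Fragment 2: offset=14 data="q" -> buffer=???????xdg????q
Fragment 3: offset=2 data="NWvpc" -> buffer=??NWvpcxdg????q
Fragment 4: offset=10 data="GWre" -> buffer=??NWvpcxdgGWreq
Fragment 5: offset=0 data="Pr" -> buffer=PrNWvpcxdgGWreq

Answer: PrNWvpcxdgGWreq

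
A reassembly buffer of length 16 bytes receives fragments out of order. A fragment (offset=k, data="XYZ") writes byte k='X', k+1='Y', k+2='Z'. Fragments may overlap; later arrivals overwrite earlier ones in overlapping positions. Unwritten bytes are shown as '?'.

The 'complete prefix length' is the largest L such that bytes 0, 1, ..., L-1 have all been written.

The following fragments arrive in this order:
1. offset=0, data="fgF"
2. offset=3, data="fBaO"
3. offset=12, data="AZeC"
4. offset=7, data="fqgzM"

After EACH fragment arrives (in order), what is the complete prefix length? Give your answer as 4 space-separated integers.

Fragment 1: offset=0 data="fgF" -> buffer=fgF????????????? -> prefix_len=3
Fragment 2: offset=3 data="fBaO" -> buffer=fgFfBaO????????? -> prefix_len=7
Fragment 3: offset=12 data="AZeC" -> buffer=fgFfBaO?????AZeC -> prefix_len=7
Fragment 4: offset=7 data="fqgzM" -> buffer=fgFfBaOfqgzMAZeC -> prefix_len=16

Answer: 3 7 7 16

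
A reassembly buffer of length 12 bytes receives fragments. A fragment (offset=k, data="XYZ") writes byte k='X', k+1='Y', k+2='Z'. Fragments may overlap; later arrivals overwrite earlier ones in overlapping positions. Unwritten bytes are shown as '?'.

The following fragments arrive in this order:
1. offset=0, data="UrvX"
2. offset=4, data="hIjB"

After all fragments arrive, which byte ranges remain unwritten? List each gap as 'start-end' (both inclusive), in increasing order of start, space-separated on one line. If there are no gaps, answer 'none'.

Fragment 1: offset=0 len=4
Fragment 2: offset=4 len=4
Gaps: 8-11

Answer: 8-11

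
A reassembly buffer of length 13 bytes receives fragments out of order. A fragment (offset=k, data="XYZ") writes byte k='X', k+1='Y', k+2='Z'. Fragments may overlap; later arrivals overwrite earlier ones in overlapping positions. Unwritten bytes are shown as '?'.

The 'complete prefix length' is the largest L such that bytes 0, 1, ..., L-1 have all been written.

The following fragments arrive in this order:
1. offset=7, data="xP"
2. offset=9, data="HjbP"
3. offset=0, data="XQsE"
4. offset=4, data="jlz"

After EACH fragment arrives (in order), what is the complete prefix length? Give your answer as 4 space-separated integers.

Answer: 0 0 4 13

Derivation:
Fragment 1: offset=7 data="xP" -> buffer=???????xP???? -> prefix_len=0
Fragment 2: offset=9 data="HjbP" -> buffer=???????xPHjbP -> prefix_len=0
Fragment 3: offset=0 data="XQsE" -> buffer=XQsE???xPHjbP -> prefix_len=4
Fragment 4: offset=4 data="jlz" -> buffer=XQsEjlzxPHjbP -> prefix_len=13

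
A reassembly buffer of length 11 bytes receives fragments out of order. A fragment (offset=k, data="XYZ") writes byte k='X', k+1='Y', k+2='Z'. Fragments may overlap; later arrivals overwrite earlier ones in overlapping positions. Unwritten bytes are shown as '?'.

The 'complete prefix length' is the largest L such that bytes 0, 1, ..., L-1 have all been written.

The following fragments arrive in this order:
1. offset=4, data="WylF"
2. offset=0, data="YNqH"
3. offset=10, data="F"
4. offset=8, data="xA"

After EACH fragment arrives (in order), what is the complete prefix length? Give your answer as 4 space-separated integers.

Fragment 1: offset=4 data="WylF" -> buffer=????WylF??? -> prefix_len=0
Fragment 2: offset=0 data="YNqH" -> buffer=YNqHWylF??? -> prefix_len=8
Fragment 3: offset=10 data="F" -> buffer=YNqHWylF??F -> prefix_len=8
Fragment 4: offset=8 data="xA" -> buffer=YNqHWylFxAF -> prefix_len=11

Answer: 0 8 8 11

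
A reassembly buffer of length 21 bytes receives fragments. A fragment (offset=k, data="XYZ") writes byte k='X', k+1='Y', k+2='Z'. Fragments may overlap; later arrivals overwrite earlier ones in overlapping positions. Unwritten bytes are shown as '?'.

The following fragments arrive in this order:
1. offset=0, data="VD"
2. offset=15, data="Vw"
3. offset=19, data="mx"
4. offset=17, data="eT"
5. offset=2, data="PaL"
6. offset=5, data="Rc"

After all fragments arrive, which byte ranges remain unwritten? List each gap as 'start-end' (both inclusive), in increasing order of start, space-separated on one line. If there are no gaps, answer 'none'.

Fragment 1: offset=0 len=2
Fragment 2: offset=15 len=2
Fragment 3: offset=19 len=2
Fragment 4: offset=17 len=2
Fragment 5: offset=2 len=3
Fragment 6: offset=5 len=2
Gaps: 7-14

Answer: 7-14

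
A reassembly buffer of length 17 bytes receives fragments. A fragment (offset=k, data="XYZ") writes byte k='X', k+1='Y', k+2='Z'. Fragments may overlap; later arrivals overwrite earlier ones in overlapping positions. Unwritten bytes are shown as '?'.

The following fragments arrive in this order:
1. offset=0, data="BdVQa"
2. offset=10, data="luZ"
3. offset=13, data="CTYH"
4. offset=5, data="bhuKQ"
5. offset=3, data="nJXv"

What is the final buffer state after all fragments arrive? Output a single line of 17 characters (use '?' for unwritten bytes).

Answer: BdVnJXvuKQluZCTYH

Derivation:
Fragment 1: offset=0 data="BdVQa" -> buffer=BdVQa????????????
Fragment 2: offset=10 data="luZ" -> buffer=BdVQa?????luZ????
Fragment 3: offset=13 data="CTYH" -> buffer=BdVQa?????luZCTYH
Fragment 4: offset=5 data="bhuKQ" -> buffer=BdVQabhuKQluZCTYH
Fragment 5: offset=3 data="nJXv" -> buffer=BdVnJXvuKQluZCTYH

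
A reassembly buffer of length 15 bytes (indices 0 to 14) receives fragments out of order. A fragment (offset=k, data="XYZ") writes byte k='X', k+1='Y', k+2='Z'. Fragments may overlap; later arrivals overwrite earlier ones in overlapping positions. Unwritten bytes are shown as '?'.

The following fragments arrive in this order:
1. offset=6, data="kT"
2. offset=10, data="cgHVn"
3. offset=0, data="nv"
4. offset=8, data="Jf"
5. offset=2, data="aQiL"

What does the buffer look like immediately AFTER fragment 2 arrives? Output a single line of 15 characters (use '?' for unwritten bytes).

Fragment 1: offset=6 data="kT" -> buffer=??????kT???????
Fragment 2: offset=10 data="cgHVn" -> buffer=??????kT??cgHVn

Answer: ??????kT??cgHVn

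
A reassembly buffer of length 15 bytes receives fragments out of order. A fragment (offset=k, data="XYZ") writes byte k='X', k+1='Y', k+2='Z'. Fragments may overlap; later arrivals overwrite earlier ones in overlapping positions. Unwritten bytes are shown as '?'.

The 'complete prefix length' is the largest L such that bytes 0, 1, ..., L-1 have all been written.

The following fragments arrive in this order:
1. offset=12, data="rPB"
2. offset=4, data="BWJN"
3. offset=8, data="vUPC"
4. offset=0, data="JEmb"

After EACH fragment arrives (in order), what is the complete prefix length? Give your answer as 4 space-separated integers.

Answer: 0 0 0 15

Derivation:
Fragment 1: offset=12 data="rPB" -> buffer=????????????rPB -> prefix_len=0
Fragment 2: offset=4 data="BWJN" -> buffer=????BWJN????rPB -> prefix_len=0
Fragment 3: offset=8 data="vUPC" -> buffer=????BWJNvUPCrPB -> prefix_len=0
Fragment 4: offset=0 data="JEmb" -> buffer=JEmbBWJNvUPCrPB -> prefix_len=15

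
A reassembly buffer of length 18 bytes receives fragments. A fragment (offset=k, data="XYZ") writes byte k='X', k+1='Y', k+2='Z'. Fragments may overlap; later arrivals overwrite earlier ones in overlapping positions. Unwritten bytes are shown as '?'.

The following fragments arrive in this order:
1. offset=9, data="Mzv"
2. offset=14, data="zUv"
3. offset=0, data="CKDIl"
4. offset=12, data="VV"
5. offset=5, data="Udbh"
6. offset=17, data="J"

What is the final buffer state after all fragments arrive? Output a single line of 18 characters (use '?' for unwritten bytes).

Fragment 1: offset=9 data="Mzv" -> buffer=?????????Mzv??????
Fragment 2: offset=14 data="zUv" -> buffer=?????????Mzv??zUv?
Fragment 3: offset=0 data="CKDIl" -> buffer=CKDIl????Mzv??zUv?
Fragment 4: offset=12 data="VV" -> buffer=CKDIl????MzvVVzUv?
Fragment 5: offset=5 data="Udbh" -> buffer=CKDIlUdbhMzvVVzUv?
Fragment 6: offset=17 data="J" -> buffer=CKDIlUdbhMzvVVzUvJ

Answer: CKDIlUdbhMzvVVzUvJ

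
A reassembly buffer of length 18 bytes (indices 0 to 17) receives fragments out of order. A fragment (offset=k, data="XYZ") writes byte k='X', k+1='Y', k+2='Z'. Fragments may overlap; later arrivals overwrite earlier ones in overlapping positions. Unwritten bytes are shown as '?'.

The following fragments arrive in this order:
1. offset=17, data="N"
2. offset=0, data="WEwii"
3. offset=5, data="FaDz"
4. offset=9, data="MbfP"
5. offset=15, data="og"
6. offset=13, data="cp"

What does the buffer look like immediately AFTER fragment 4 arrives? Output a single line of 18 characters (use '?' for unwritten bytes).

Answer: WEwiiFaDzMbfP????N

Derivation:
Fragment 1: offset=17 data="N" -> buffer=?????????????????N
Fragment 2: offset=0 data="WEwii" -> buffer=WEwii????????????N
Fragment 3: offset=5 data="FaDz" -> buffer=WEwiiFaDz????????N
Fragment 4: offset=9 data="MbfP" -> buffer=WEwiiFaDzMbfP????N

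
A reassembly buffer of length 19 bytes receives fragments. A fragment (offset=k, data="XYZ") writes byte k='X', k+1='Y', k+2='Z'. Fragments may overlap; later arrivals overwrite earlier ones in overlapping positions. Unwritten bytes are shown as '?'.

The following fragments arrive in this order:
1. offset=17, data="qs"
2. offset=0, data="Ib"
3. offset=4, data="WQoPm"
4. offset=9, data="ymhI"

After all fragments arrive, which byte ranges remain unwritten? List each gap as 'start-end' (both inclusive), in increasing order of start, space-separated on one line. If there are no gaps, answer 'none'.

Fragment 1: offset=17 len=2
Fragment 2: offset=0 len=2
Fragment 3: offset=4 len=5
Fragment 4: offset=9 len=4
Gaps: 2-3 13-16

Answer: 2-3 13-16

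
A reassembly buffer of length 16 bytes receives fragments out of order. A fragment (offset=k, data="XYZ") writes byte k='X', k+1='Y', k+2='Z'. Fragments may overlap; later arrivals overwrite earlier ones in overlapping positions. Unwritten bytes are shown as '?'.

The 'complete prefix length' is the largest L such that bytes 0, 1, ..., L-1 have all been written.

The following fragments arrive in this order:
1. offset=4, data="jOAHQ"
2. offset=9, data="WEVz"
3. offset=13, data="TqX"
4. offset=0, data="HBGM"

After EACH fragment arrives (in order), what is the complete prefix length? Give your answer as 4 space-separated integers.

Answer: 0 0 0 16

Derivation:
Fragment 1: offset=4 data="jOAHQ" -> buffer=????jOAHQ??????? -> prefix_len=0
Fragment 2: offset=9 data="WEVz" -> buffer=????jOAHQWEVz??? -> prefix_len=0
Fragment 3: offset=13 data="TqX" -> buffer=????jOAHQWEVzTqX -> prefix_len=0
Fragment 4: offset=0 data="HBGM" -> buffer=HBGMjOAHQWEVzTqX -> prefix_len=16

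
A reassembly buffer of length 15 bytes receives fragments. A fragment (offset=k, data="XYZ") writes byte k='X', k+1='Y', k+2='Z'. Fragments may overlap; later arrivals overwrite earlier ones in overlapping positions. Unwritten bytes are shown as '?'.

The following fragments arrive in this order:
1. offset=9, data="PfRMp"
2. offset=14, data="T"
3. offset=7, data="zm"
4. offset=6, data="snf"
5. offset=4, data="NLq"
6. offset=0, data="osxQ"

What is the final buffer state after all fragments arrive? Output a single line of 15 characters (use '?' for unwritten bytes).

Answer: osxQNLqnfPfRMpT

Derivation:
Fragment 1: offset=9 data="PfRMp" -> buffer=?????????PfRMp?
Fragment 2: offset=14 data="T" -> buffer=?????????PfRMpT
Fragment 3: offset=7 data="zm" -> buffer=???????zmPfRMpT
Fragment 4: offset=6 data="snf" -> buffer=??????snfPfRMpT
Fragment 5: offset=4 data="NLq" -> buffer=????NLqnfPfRMpT
Fragment 6: offset=0 data="osxQ" -> buffer=osxQNLqnfPfRMpT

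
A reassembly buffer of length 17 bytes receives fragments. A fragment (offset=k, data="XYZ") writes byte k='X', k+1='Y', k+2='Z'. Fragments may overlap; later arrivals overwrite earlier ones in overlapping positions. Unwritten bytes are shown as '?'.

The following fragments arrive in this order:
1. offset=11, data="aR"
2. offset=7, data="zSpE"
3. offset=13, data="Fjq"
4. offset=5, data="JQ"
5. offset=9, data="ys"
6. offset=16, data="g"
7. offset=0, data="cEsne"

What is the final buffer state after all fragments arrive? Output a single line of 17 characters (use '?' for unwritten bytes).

Answer: cEsneJQzSysaRFjqg

Derivation:
Fragment 1: offset=11 data="aR" -> buffer=???????????aR????
Fragment 2: offset=7 data="zSpE" -> buffer=???????zSpEaR????
Fragment 3: offset=13 data="Fjq" -> buffer=???????zSpEaRFjq?
Fragment 4: offset=5 data="JQ" -> buffer=?????JQzSpEaRFjq?
Fragment 5: offset=9 data="ys" -> buffer=?????JQzSysaRFjq?
Fragment 6: offset=16 data="g" -> buffer=?????JQzSysaRFjqg
Fragment 7: offset=0 data="cEsne" -> buffer=cEsneJQzSysaRFjqg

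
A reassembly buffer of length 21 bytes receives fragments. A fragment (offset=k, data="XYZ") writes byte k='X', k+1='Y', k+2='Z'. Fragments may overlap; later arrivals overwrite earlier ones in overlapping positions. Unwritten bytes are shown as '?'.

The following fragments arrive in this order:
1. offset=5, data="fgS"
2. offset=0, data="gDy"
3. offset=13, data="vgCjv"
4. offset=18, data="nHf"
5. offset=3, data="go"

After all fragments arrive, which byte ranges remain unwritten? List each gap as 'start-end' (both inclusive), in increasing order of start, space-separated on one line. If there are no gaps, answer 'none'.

Fragment 1: offset=5 len=3
Fragment 2: offset=0 len=3
Fragment 3: offset=13 len=5
Fragment 4: offset=18 len=3
Fragment 5: offset=3 len=2
Gaps: 8-12

Answer: 8-12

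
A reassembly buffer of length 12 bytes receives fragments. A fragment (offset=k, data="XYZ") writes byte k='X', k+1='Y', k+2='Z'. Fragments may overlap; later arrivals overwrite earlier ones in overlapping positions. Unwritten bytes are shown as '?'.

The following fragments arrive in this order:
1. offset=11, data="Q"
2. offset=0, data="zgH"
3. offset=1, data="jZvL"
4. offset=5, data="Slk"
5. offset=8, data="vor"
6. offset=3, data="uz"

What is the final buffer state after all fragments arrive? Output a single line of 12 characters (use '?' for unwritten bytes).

Fragment 1: offset=11 data="Q" -> buffer=???????????Q
Fragment 2: offset=0 data="zgH" -> buffer=zgH????????Q
Fragment 3: offset=1 data="jZvL" -> buffer=zjZvL??????Q
Fragment 4: offset=5 data="Slk" -> buffer=zjZvLSlk???Q
Fragment 5: offset=8 data="vor" -> buffer=zjZvLSlkvorQ
Fragment 6: offset=3 data="uz" -> buffer=zjZuzSlkvorQ

Answer: zjZuzSlkvorQ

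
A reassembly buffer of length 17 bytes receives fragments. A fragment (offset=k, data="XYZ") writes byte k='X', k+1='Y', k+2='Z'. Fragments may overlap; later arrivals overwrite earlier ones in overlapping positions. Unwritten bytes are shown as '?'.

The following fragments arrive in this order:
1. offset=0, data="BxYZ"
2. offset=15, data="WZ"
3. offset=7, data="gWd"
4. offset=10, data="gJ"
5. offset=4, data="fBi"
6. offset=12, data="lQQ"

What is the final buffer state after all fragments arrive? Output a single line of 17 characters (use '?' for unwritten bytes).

Answer: BxYZfBigWdgJlQQWZ

Derivation:
Fragment 1: offset=0 data="BxYZ" -> buffer=BxYZ?????????????
Fragment 2: offset=15 data="WZ" -> buffer=BxYZ???????????WZ
Fragment 3: offset=7 data="gWd" -> buffer=BxYZ???gWd?????WZ
Fragment 4: offset=10 data="gJ" -> buffer=BxYZ???gWdgJ???WZ
Fragment 5: offset=4 data="fBi" -> buffer=BxYZfBigWdgJ???WZ
Fragment 6: offset=12 data="lQQ" -> buffer=BxYZfBigWdgJlQQWZ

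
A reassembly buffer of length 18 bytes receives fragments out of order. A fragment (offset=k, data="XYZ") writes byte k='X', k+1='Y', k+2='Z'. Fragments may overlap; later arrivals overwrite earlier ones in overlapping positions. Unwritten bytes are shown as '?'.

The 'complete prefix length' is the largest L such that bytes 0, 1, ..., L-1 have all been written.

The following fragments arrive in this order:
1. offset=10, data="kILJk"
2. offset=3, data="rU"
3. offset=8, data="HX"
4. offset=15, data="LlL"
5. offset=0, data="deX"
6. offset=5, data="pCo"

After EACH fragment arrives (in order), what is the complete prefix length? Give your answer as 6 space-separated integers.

Answer: 0 0 0 0 5 18

Derivation:
Fragment 1: offset=10 data="kILJk" -> buffer=??????????kILJk??? -> prefix_len=0
Fragment 2: offset=3 data="rU" -> buffer=???rU?????kILJk??? -> prefix_len=0
Fragment 3: offset=8 data="HX" -> buffer=???rU???HXkILJk??? -> prefix_len=0
Fragment 4: offset=15 data="LlL" -> buffer=???rU???HXkILJkLlL -> prefix_len=0
Fragment 5: offset=0 data="deX" -> buffer=deXrU???HXkILJkLlL -> prefix_len=5
Fragment 6: offset=5 data="pCo" -> buffer=deXrUpCoHXkILJkLlL -> prefix_len=18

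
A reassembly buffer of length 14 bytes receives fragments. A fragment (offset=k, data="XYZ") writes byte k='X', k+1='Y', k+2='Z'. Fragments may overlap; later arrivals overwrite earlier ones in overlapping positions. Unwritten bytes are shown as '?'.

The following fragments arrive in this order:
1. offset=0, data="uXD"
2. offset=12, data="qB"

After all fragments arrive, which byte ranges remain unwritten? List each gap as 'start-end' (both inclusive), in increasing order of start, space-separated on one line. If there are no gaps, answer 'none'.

Fragment 1: offset=0 len=3
Fragment 2: offset=12 len=2
Gaps: 3-11

Answer: 3-11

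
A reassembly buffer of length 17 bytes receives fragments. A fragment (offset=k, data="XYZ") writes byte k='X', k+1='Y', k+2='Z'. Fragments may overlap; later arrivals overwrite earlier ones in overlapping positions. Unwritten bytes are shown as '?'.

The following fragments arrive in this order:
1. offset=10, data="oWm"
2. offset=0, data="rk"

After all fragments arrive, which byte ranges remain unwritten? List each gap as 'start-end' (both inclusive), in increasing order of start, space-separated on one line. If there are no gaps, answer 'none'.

Answer: 2-9 13-16

Derivation:
Fragment 1: offset=10 len=3
Fragment 2: offset=0 len=2
Gaps: 2-9 13-16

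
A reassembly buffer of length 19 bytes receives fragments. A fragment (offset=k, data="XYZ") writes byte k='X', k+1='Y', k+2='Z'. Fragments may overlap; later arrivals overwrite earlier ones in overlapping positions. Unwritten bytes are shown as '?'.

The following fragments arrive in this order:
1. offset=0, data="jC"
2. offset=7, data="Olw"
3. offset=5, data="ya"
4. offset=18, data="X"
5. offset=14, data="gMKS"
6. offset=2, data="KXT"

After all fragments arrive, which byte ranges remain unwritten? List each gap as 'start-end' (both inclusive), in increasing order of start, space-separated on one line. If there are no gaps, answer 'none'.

Answer: 10-13

Derivation:
Fragment 1: offset=0 len=2
Fragment 2: offset=7 len=3
Fragment 3: offset=5 len=2
Fragment 4: offset=18 len=1
Fragment 5: offset=14 len=4
Fragment 6: offset=2 len=3
Gaps: 10-13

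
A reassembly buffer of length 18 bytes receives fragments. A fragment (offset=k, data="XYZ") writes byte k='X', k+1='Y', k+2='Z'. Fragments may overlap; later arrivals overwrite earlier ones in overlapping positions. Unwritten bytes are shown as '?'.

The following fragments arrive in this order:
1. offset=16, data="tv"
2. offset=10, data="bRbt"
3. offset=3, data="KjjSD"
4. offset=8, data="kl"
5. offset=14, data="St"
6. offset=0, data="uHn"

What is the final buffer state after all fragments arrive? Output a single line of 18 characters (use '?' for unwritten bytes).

Answer: uHnKjjSDklbRbtSttv

Derivation:
Fragment 1: offset=16 data="tv" -> buffer=????????????????tv
Fragment 2: offset=10 data="bRbt" -> buffer=??????????bRbt??tv
Fragment 3: offset=3 data="KjjSD" -> buffer=???KjjSD??bRbt??tv
Fragment 4: offset=8 data="kl" -> buffer=???KjjSDklbRbt??tv
Fragment 5: offset=14 data="St" -> buffer=???KjjSDklbRbtSttv
Fragment 6: offset=0 data="uHn" -> buffer=uHnKjjSDklbRbtSttv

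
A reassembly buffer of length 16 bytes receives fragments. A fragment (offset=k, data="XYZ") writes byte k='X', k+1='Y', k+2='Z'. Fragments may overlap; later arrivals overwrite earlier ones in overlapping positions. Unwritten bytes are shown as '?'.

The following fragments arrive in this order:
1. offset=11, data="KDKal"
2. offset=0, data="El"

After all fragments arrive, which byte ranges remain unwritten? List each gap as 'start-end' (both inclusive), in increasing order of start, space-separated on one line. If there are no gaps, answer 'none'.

Answer: 2-10

Derivation:
Fragment 1: offset=11 len=5
Fragment 2: offset=0 len=2
Gaps: 2-10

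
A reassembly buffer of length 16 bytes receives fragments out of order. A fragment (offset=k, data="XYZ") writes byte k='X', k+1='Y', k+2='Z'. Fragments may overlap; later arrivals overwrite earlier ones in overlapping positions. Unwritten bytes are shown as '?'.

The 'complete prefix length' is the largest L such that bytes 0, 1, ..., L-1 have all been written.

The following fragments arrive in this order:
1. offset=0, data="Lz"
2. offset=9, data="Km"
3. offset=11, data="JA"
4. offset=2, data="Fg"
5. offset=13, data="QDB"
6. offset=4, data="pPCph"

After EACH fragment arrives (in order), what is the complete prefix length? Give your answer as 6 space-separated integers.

Answer: 2 2 2 4 4 16

Derivation:
Fragment 1: offset=0 data="Lz" -> buffer=Lz?????????????? -> prefix_len=2
Fragment 2: offset=9 data="Km" -> buffer=Lz???????Km????? -> prefix_len=2
Fragment 3: offset=11 data="JA" -> buffer=Lz???????KmJA??? -> prefix_len=2
Fragment 4: offset=2 data="Fg" -> buffer=LzFg?????KmJA??? -> prefix_len=4
Fragment 5: offset=13 data="QDB" -> buffer=LzFg?????KmJAQDB -> prefix_len=4
Fragment 6: offset=4 data="pPCph" -> buffer=LzFgpPCphKmJAQDB -> prefix_len=16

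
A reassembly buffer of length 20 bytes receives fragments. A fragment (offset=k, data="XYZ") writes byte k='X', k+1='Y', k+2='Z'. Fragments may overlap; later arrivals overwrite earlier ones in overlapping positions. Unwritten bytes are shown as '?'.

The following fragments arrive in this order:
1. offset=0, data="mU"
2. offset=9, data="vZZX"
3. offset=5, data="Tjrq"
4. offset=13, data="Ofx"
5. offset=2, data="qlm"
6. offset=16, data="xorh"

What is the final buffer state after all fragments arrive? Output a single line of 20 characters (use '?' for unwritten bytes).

Fragment 1: offset=0 data="mU" -> buffer=mU??????????????????
Fragment 2: offset=9 data="vZZX" -> buffer=mU???????vZZX???????
Fragment 3: offset=5 data="Tjrq" -> buffer=mU???TjrqvZZX???????
Fragment 4: offset=13 data="Ofx" -> buffer=mU???TjrqvZZXOfx????
Fragment 5: offset=2 data="qlm" -> buffer=mUqlmTjrqvZZXOfx????
Fragment 6: offset=16 data="xorh" -> buffer=mUqlmTjrqvZZXOfxxorh

Answer: mUqlmTjrqvZZXOfxxorh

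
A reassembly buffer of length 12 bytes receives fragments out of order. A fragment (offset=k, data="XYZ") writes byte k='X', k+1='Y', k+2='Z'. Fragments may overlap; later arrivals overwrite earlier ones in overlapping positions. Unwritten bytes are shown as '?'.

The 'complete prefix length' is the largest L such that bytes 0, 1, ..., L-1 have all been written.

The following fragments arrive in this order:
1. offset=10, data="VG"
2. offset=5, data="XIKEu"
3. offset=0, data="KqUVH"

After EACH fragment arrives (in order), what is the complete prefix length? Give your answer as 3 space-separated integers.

Fragment 1: offset=10 data="VG" -> buffer=??????????VG -> prefix_len=0
Fragment 2: offset=5 data="XIKEu" -> buffer=?????XIKEuVG -> prefix_len=0
Fragment 3: offset=0 data="KqUVH" -> buffer=KqUVHXIKEuVG -> prefix_len=12

Answer: 0 0 12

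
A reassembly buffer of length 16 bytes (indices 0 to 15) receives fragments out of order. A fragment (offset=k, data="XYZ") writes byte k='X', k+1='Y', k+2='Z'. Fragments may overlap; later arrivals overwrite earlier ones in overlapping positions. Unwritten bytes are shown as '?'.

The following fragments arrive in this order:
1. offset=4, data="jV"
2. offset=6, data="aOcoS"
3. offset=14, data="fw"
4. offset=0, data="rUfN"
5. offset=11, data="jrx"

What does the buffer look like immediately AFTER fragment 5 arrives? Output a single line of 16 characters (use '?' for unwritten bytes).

Fragment 1: offset=4 data="jV" -> buffer=????jV??????????
Fragment 2: offset=6 data="aOcoS" -> buffer=????jVaOcoS?????
Fragment 3: offset=14 data="fw" -> buffer=????jVaOcoS???fw
Fragment 4: offset=0 data="rUfN" -> buffer=rUfNjVaOcoS???fw
Fragment 5: offset=11 data="jrx" -> buffer=rUfNjVaOcoSjrxfw

Answer: rUfNjVaOcoSjrxfw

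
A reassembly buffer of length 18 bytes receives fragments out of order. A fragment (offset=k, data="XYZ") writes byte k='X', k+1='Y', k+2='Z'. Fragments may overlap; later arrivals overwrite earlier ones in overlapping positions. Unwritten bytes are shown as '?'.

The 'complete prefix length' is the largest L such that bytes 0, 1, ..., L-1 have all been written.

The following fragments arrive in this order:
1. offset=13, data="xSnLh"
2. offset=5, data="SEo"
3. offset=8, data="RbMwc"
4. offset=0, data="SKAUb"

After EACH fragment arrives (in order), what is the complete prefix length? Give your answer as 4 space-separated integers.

Fragment 1: offset=13 data="xSnLh" -> buffer=?????????????xSnLh -> prefix_len=0
Fragment 2: offset=5 data="SEo" -> buffer=?????SEo?????xSnLh -> prefix_len=0
Fragment 3: offset=8 data="RbMwc" -> buffer=?????SEoRbMwcxSnLh -> prefix_len=0
Fragment 4: offset=0 data="SKAUb" -> buffer=SKAUbSEoRbMwcxSnLh -> prefix_len=18

Answer: 0 0 0 18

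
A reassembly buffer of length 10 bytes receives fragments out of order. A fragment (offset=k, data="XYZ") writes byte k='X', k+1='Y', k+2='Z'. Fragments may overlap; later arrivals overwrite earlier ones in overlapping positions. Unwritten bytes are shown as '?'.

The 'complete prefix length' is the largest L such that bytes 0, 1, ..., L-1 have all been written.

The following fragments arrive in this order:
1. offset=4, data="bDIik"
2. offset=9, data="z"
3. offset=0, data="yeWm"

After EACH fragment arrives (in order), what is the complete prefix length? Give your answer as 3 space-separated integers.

Fragment 1: offset=4 data="bDIik" -> buffer=????bDIik? -> prefix_len=0
Fragment 2: offset=9 data="z" -> buffer=????bDIikz -> prefix_len=0
Fragment 3: offset=0 data="yeWm" -> buffer=yeWmbDIikz -> prefix_len=10

Answer: 0 0 10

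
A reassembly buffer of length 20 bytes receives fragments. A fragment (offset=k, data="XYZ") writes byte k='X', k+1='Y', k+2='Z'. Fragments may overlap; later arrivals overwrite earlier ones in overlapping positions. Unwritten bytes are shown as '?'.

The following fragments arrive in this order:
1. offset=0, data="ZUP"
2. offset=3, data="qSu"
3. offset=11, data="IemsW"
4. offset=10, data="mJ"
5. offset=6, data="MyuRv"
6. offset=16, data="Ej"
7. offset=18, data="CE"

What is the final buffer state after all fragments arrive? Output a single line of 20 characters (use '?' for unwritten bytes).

Answer: ZUPqSuMyuRvJemsWEjCE

Derivation:
Fragment 1: offset=0 data="ZUP" -> buffer=ZUP?????????????????
Fragment 2: offset=3 data="qSu" -> buffer=ZUPqSu??????????????
Fragment 3: offset=11 data="IemsW" -> buffer=ZUPqSu?????IemsW????
Fragment 4: offset=10 data="mJ" -> buffer=ZUPqSu????mJemsW????
Fragment 5: offset=6 data="MyuRv" -> buffer=ZUPqSuMyuRvJemsW????
Fragment 6: offset=16 data="Ej" -> buffer=ZUPqSuMyuRvJemsWEj??
Fragment 7: offset=18 data="CE" -> buffer=ZUPqSuMyuRvJemsWEjCE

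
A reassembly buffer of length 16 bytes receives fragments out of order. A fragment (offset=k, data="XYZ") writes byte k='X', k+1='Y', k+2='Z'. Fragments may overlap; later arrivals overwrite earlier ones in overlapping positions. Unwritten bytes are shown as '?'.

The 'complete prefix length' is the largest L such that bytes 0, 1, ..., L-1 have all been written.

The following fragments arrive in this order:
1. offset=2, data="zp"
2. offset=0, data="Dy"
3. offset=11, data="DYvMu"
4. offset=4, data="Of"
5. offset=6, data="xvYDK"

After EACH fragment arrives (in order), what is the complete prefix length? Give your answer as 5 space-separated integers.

Answer: 0 4 4 6 16

Derivation:
Fragment 1: offset=2 data="zp" -> buffer=??zp???????????? -> prefix_len=0
Fragment 2: offset=0 data="Dy" -> buffer=Dyzp???????????? -> prefix_len=4
Fragment 3: offset=11 data="DYvMu" -> buffer=Dyzp???????DYvMu -> prefix_len=4
Fragment 4: offset=4 data="Of" -> buffer=DyzpOf?????DYvMu -> prefix_len=6
Fragment 5: offset=6 data="xvYDK" -> buffer=DyzpOfxvYDKDYvMu -> prefix_len=16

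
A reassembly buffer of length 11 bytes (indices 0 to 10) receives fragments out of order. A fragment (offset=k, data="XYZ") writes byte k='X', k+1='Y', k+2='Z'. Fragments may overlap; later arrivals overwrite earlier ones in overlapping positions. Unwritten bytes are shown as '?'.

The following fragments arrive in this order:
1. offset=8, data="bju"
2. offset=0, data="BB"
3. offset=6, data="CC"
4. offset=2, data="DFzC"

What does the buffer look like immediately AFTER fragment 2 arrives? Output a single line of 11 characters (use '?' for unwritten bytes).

Answer: BB??????bju

Derivation:
Fragment 1: offset=8 data="bju" -> buffer=????????bju
Fragment 2: offset=0 data="BB" -> buffer=BB??????bju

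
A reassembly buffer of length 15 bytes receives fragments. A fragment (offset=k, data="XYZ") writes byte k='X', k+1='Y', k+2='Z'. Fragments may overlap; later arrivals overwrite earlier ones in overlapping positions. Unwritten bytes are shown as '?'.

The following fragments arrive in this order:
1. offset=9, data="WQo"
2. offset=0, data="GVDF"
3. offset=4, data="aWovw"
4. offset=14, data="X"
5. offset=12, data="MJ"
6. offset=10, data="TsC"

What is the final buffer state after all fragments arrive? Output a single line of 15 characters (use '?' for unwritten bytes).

Answer: GVDFaWovwWTsCJX

Derivation:
Fragment 1: offset=9 data="WQo" -> buffer=?????????WQo???
Fragment 2: offset=0 data="GVDF" -> buffer=GVDF?????WQo???
Fragment 3: offset=4 data="aWovw" -> buffer=GVDFaWovwWQo???
Fragment 4: offset=14 data="X" -> buffer=GVDFaWovwWQo??X
Fragment 5: offset=12 data="MJ" -> buffer=GVDFaWovwWQoMJX
Fragment 6: offset=10 data="TsC" -> buffer=GVDFaWovwWTsCJX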